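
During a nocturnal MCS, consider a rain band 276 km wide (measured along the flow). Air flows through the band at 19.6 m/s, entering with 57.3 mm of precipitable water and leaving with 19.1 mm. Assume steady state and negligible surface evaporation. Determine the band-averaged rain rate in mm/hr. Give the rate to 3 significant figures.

Column moisture flux per unit crosswind length is F = V × PW.
Inflow: F_in = 19.6 × 57.3 = 1123.08 mm·m/s
Outflow: F_out = 19.6 × 19.1 = 374.36 mm·m/s
Steady-state rate R = (F_in − F_out)/L = (1123.08 − 374.36) / 276000 m = 2.713e-03 mm/s.
R = 2.713e-03 × 3600 = 9.77 mm/hr.

R ≈ 9.77 mm/hr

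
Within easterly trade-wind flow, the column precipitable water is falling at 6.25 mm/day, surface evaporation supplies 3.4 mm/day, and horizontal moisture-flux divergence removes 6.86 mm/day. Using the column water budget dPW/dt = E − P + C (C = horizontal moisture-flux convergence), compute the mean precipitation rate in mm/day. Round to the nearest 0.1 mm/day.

dPW/dt = -6.25 mm/day.
P = E + C − dPW/dt = 3.4 + (-6.86) − (-6.25) = 2.8 mm/day.

P ≈ 2.8 mm/day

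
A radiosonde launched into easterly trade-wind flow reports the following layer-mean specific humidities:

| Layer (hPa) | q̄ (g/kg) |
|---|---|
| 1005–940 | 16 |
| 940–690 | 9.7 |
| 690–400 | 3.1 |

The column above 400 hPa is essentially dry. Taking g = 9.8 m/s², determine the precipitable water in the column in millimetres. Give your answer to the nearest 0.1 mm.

Precipitable water is the column-integrated vapour mass per unit area: PW = (1/g) Σ q̄ Δp, with q in kg/kg and Δp in Pa (1 kg/m² of water = 1 mm).
Layer 1005–940 hPa: Δp = 65 hPa = 6500 Pa, q̄ = 0.016 kg/kg → 0.016 × 6500 / 9.8 = 10.61 mm
Layer 940–690 hPa: Δp = 250 hPa = 25000 Pa, q̄ = 0.0097 kg/kg → 0.0097 × 25000 / 9.8 = 24.74 mm
Layer 690–400 hPa: Δp = 290 hPa = 29000 Pa, q̄ = 0.0031 kg/kg → 0.0031 × 29000 / 9.8 = 9.17 mm
PW = 10.61 + 24.74 + 9.17 = 44.52 ≈ 44.5 mm.

PW ≈ 44.5 mm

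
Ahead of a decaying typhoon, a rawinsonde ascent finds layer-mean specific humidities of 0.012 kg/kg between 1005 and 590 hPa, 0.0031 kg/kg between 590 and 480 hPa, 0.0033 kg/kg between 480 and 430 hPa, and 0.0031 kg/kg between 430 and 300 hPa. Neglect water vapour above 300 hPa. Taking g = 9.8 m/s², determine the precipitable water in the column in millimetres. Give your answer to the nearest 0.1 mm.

Precipitable water is the column-integrated vapour mass per unit area: PW = (1/g) Σ q̄ Δp, with q in kg/kg and Δp in Pa (1 kg/m² of water = 1 mm).
Layer 1005–590 hPa: Δp = 415 hPa = 41500 Pa, q̄ = 0.012 kg/kg → 0.012 × 41500 / 9.8 = 50.82 mm
Layer 590–480 hPa: Δp = 110 hPa = 11000 Pa, q̄ = 0.0031 kg/kg → 0.0031 × 11000 / 9.8 = 3.48 mm
Layer 480–430 hPa: Δp = 50 hPa = 5000 Pa, q̄ = 0.0033 kg/kg → 0.0033 × 5000 / 9.8 = 1.68 mm
Layer 430–300 hPa: Δp = 130 hPa = 13000 Pa, q̄ = 0.0031 kg/kg → 0.0031 × 13000 / 9.8 = 4.11 mm
PW = 50.82 + 3.48 + 1.68 + 4.11 = 60.09 ≈ 60.1 mm.

PW ≈ 60.1 mm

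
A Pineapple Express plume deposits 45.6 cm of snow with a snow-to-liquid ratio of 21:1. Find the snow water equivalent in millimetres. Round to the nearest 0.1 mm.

SWE ≈ 21.7 mm

SWE = snow depth / ratio = 45.6 cm / 21 = 2.171 cm = 21.7 mm.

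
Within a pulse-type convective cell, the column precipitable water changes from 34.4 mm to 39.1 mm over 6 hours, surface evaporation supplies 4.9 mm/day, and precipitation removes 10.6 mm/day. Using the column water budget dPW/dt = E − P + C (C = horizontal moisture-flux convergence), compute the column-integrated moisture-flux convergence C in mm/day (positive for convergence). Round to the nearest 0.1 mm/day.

C ≈ 24.5 mm/day

dPW/dt = (39.1 − 34.4) mm / (6/24 day) = +18.800 mm/day.
C = dPW/dt − E + P = (+18.800) − 4.9 + 10.6 = 24.5 mm/day.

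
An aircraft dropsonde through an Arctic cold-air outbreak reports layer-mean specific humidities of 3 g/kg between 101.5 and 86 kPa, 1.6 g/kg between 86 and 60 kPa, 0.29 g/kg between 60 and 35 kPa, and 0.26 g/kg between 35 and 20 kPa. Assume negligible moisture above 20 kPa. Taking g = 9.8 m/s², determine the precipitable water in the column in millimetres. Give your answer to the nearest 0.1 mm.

Precipitable water is the column-integrated vapour mass per unit area: PW = (1/g) Σ q̄ Δp, with q in kg/kg and Δp in Pa (1 kg/m² of water = 1 mm).
Layer 101.5–86 kPa: Δp = 155 hPa = 15500 Pa, q̄ = 0.003 kg/kg → 0.003 × 15500 / 9.8 = 4.74 mm
Layer 86–60 kPa: Δp = 260 hPa = 26000 Pa, q̄ = 0.0016 kg/kg → 0.0016 × 26000 / 9.8 = 4.24 mm
Layer 60–35 kPa: Δp = 250 hPa = 25000 Pa, q̄ = 0.00029 kg/kg → 0.00029 × 25000 / 9.8 = 0.74 mm
Layer 35–20 kPa: Δp = 150 hPa = 15000 Pa, q̄ = 0.00026 kg/kg → 0.00026 × 15000 / 9.8 = 0.40 mm
PW = 4.74 + 4.24 + 0.74 + 0.40 = 10.12 ≈ 10.1 mm.

PW ≈ 10.1 mm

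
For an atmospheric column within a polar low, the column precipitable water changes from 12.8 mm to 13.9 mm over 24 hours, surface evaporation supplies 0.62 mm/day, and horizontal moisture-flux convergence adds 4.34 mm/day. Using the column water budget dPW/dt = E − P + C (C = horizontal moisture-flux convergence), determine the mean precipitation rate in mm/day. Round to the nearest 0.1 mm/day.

P ≈ 3.9 mm/day

dPW/dt = (13.9 − 12.8) mm / (24/24 day) = +1.100 mm/day.
P = E + C − dPW/dt = 0.62 + (4.34) − (+1.100) = 3.9 mm/day.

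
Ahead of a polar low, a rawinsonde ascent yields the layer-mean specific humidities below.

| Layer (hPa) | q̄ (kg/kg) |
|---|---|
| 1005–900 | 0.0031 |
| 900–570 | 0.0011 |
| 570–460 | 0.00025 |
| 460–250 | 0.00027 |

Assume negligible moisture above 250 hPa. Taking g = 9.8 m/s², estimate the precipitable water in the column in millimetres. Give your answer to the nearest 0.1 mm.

PW ≈ 7.9 mm

Precipitable water is the column-integrated vapour mass per unit area: PW = (1/g) Σ q̄ Δp, with q in kg/kg and Δp in Pa (1 kg/m² of water = 1 mm).
Layer 1005–900 hPa: Δp = 105 hPa = 10500 Pa, q̄ = 0.0031 kg/kg → 0.0031 × 10500 / 9.8 = 3.32 mm
Layer 900–570 hPa: Δp = 330 hPa = 33000 Pa, q̄ = 0.0011 kg/kg → 0.0011 × 33000 / 9.8 = 3.70 mm
Layer 570–460 hPa: Δp = 110 hPa = 11000 Pa, q̄ = 0.00025 kg/kg → 0.00025 × 11000 / 9.8 = 0.28 mm
Layer 460–250 hPa: Δp = 210 hPa = 21000 Pa, q̄ = 0.00027 kg/kg → 0.00027 × 21000 / 9.8 = 0.58 mm
PW = 3.32 + 3.70 + 0.28 + 0.58 = 7.88 ≈ 7.9 mm.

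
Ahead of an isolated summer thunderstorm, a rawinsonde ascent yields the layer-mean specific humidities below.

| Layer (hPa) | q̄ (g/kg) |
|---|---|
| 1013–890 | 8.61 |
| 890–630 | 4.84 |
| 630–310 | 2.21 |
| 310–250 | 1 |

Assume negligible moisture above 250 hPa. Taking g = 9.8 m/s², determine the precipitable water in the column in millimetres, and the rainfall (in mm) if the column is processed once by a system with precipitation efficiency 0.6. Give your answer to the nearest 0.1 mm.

PW ≈ 31.5 mm; rainfall ≈ 18.9 mm

Precipitable water is the column-integrated vapour mass per unit area: PW = (1/g) Σ q̄ Δp, with q in kg/kg and Δp in Pa (1 kg/m² of water = 1 mm).
Layer 1013–890 hPa: Δp = 123 hPa = 12300 Pa, q̄ = 0.00861 kg/kg → 0.00861 × 12300 / 9.8 = 10.81 mm
Layer 890–630 hPa: Δp = 260 hPa = 26000 Pa, q̄ = 0.00484 kg/kg → 0.00484 × 26000 / 9.8 = 12.84 mm
Layer 630–310 hPa: Δp = 320 hPa = 32000 Pa, q̄ = 0.00221 kg/kg → 0.00221 × 32000 / 9.8 = 7.22 mm
Layer 310–250 hPa: Δp = 60 hPa = 6000 Pa, q̄ = 0.001 kg/kg → 0.001 × 6000 / 9.8 = 0.61 mm
PW = 10.81 + 12.84 + 7.22 + 0.61 = 31.48 ≈ 31.5 mm.
Rainfall = ε × PW = 0.6 × 31.5 = 18.9 mm.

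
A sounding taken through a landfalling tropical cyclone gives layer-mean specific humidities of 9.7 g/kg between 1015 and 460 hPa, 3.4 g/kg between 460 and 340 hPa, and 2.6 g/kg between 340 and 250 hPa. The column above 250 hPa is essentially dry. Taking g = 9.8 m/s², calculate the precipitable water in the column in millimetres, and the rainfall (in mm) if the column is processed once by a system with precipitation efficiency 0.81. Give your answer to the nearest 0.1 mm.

Precipitable water is the column-integrated vapour mass per unit area: PW = (1/g) Σ q̄ Δp, with q in kg/kg and Δp in Pa (1 kg/m² of water = 1 mm).
Layer 1015–460 hPa: Δp = 555 hPa = 55500 Pa, q̄ = 0.0097 kg/kg → 0.0097 × 55500 / 9.8 = 54.93 mm
Layer 460–340 hPa: Δp = 120 hPa = 12000 Pa, q̄ = 0.0034 kg/kg → 0.0034 × 12000 / 9.8 = 4.16 mm
Layer 340–250 hPa: Δp = 90 hPa = 9000 Pa, q̄ = 0.0026 kg/kg → 0.0026 × 9000 / 9.8 = 2.39 mm
PW = 54.93 + 4.16 + 2.39 = 61.48 ≈ 61.5 mm.
Rainfall = ε × PW = 0.81 × 61.5 = 49.8 mm.

PW ≈ 61.5 mm; rainfall ≈ 49.8 mm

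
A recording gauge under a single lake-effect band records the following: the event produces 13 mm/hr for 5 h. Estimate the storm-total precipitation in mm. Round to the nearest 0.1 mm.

Total = Σ Rᵢ Δtᵢ = 13 × 5
      = 65 = 65.0 mm.

total ≈ 65.0 mm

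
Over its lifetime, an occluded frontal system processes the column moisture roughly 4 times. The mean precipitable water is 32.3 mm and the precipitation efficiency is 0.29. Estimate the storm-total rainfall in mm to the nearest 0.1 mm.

rainfall ≈ 37.5 mm

Each cycle deposits ε × PW = 0.29 × 32.3 = 9.367 mm.
Over 4 cycles: 4 × 9.367 = 37.5 mm.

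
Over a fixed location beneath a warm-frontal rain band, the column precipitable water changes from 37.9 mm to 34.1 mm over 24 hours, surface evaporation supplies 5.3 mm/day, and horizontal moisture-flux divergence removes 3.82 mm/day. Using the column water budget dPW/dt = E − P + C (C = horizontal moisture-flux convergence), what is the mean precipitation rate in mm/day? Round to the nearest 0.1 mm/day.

P ≈ 5.3 mm/day

dPW/dt = (34.1 − 37.9) mm / (24/24 day) = -3.800 mm/day.
P = E + C − dPW/dt = 5.3 + (-3.82) − (-3.800) = 5.3 mm/day.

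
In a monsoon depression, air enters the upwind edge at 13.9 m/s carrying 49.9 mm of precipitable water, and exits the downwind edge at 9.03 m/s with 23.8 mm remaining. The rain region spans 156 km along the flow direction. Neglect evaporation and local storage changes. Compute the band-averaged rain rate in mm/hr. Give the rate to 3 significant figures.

Column moisture flux per unit crosswind length is F = V × PW.
Inflow: F_in = 13.9 × 49.9 = 693.61 mm·m/s
Outflow: F_out = 9.03 × 23.8 = 214.914 mm·m/s
Steady-state rate R = (F_in − F_out)/L = (693.61 − 214.914) / 156000 m = 3.069e-03 mm/s.
R = 3.069e-03 × 3600 = 11.0 mm/hr.

R ≈ 11.0 mm/hr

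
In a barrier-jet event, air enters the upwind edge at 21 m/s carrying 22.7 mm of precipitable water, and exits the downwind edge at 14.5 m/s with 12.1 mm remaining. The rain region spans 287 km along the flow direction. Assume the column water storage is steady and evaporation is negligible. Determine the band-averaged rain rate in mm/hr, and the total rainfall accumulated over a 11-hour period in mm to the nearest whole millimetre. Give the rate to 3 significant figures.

Column moisture flux per unit crosswind length is F = V × PW.
Inflow: F_in = 21 × 22.7 = 476.7 mm·m/s
Outflow: F_out = 14.5 × 12.1 = 175.45 mm·m/s
Steady-state rate R = (F_in − F_out)/L = (476.7 − 175.45) / 287000 m = 1.050e-03 mm/s.
R = 1.050e-03 × 3600 = 3.78 mm/hr.
Over 11 h: total = 3.78 × 11 = 41.58 ≈ 42 mm.

R ≈ 3.78 mm/hr; total ≈ 42 mm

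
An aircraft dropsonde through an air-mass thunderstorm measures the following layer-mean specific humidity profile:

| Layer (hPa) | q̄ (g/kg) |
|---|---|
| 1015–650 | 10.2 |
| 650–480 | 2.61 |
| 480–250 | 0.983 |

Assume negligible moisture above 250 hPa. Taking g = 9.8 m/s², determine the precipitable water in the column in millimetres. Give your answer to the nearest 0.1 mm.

PW ≈ 44.8 mm

Precipitable water is the column-integrated vapour mass per unit area: PW = (1/g) Σ q̄ Δp, with q in kg/kg and Δp in Pa (1 kg/m² of water = 1 mm).
Layer 1015–650 hPa: Δp = 365 hPa = 36500 Pa, q̄ = 0.0102 kg/kg → 0.0102 × 36500 / 9.8 = 37.99 mm
Layer 650–480 hPa: Δp = 170 hPa = 17000 Pa, q̄ = 0.00261 kg/kg → 0.00261 × 17000 / 9.8 = 4.53 mm
Layer 480–250 hPa: Δp = 230 hPa = 23000 Pa, q̄ = 0.000983 kg/kg → 0.000983 × 23000 / 9.8 = 2.31 mm
PW = 37.99 + 4.53 + 2.31 = 44.83 ≈ 44.8 mm.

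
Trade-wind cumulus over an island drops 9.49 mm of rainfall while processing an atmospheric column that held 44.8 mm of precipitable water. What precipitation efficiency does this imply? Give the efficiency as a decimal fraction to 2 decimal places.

ε ≈ 0.21

ε = rainfall / PW = 9.49 / 44.8 = 0.21.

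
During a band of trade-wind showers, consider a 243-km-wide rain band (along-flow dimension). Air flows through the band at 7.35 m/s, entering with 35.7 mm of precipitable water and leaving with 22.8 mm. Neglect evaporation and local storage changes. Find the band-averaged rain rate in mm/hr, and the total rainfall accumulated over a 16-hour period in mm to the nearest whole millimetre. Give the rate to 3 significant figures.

R ≈ 1.40 mm/hr; total ≈ 22 mm

Column moisture flux per unit crosswind length is F = V × PW.
Inflow: F_in = 7.35 × 35.7 = 262.395 mm·m/s
Outflow: F_out = 7.35 × 22.8 = 167.58 mm·m/s
Steady-state rate R = (F_in − F_out)/L = (262.395 − 167.58) / 243000 m = 3.902e-04 mm/s.
R = 3.902e-04 × 3600 = 1.40 mm/hr.
Over 16 h: total = 1.40 × 16 = 22.4 ≈ 22 mm.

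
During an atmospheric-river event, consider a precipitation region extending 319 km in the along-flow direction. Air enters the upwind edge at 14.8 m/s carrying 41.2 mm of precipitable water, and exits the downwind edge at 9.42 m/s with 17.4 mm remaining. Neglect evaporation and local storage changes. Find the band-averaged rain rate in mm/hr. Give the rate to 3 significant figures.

R ≈ 5.03 mm/hr

Column moisture flux per unit crosswind length is F = V × PW.
Inflow: F_in = 14.8 × 41.2 = 609.76 mm·m/s
Outflow: F_out = 9.42 × 17.4 = 163.908 mm·m/s
Steady-state rate R = (F_in − F_out)/L = (609.76 − 163.908) / 319000 m = 1.398e-03 mm/s.
R = 1.398e-03 × 3600 = 5.03 mm/hr.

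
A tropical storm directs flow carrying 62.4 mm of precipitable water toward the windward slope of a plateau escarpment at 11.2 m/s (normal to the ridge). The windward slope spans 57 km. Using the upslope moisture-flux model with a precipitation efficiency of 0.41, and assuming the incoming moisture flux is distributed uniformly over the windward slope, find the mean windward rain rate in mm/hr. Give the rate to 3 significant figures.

R ≈ 18.1 mm/hr

Incoming column moisture flux per unit ridge length: F = V × PW = 11.2 × 62.4 = 698.88 mm·m/s.
Spread over the 57 km slope with efficiency ε = 0.41: R = ε·F/W = 0.41 × 698.88 / 57000 m = 5.027e-03 mm/s.
R = 5.027e-03 × 3600 = 18.1 mm/hr.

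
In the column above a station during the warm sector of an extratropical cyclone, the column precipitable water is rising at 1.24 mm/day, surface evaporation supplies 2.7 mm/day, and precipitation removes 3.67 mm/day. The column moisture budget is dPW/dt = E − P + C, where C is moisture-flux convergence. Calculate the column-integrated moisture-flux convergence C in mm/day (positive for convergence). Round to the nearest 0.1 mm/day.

C ≈ 2.2 mm/day

dPW/dt = +1.24 mm/day.
C = dPW/dt − E + P = (+1.24) − 2.7 + 3.67 = 2.2 mm/day.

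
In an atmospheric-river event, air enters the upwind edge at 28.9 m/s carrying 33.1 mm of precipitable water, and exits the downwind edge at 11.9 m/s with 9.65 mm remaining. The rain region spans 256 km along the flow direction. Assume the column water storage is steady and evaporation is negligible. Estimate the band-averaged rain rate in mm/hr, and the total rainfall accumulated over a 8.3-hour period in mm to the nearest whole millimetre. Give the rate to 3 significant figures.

R ≈ 11.8 mm/hr; total ≈ 98 mm

Column moisture flux per unit crosswind length is F = V × PW.
Inflow: F_in = 28.9 × 33.1 = 956.59 mm·m/s
Outflow: F_out = 11.9 × 9.65 = 114.835 mm·m/s
Steady-state rate R = (F_in − F_out)/L = (956.59 − 114.835) / 256000 m = 3.288e-03 mm/s.
R = 3.288e-03 × 3600 = 11.8 mm/hr.
Over 8.3 h: total = 11.8 × 8.3 = 97.94 ≈ 98 mm.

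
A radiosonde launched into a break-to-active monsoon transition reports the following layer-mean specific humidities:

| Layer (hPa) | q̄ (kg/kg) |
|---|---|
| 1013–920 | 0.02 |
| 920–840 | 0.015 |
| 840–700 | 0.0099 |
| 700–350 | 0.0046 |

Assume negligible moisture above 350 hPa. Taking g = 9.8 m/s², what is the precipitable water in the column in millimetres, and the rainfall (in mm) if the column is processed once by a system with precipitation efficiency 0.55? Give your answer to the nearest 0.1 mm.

PW ≈ 61.8 mm; rainfall ≈ 34.0 mm

Precipitable water is the column-integrated vapour mass per unit area: PW = (1/g) Σ q̄ Δp, with q in kg/kg and Δp in Pa (1 kg/m² of water = 1 mm).
Layer 1013–920 hPa: Δp = 93 hPa = 9300 Pa, q̄ = 0.02 kg/kg → 0.02 × 9300 / 9.8 = 18.98 mm
Layer 920–840 hPa: Δp = 80 hPa = 8000 Pa, q̄ = 0.015 kg/kg → 0.015 × 8000 / 9.8 = 12.24 mm
Layer 840–700 hPa: Δp = 140 hPa = 14000 Pa, q̄ = 0.0099 kg/kg → 0.0099 × 14000 / 9.8 = 14.14 mm
Layer 700–350 hPa: Δp = 350 hPa = 35000 Pa, q̄ = 0.0046 kg/kg → 0.0046 × 35000 / 9.8 = 16.43 mm
PW = 18.98 + 12.24 + 14.14 + 16.43 = 61.79 ≈ 61.8 mm.
Rainfall = ε × PW = 0.55 × 61.8 = 34.0 mm.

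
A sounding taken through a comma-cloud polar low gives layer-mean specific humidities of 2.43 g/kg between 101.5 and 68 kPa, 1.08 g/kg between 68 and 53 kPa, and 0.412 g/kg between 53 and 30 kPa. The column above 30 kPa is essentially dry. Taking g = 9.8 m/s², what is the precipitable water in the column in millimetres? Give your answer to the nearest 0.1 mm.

Precipitable water is the column-integrated vapour mass per unit area: PW = (1/g) Σ q̄ Δp, with q in kg/kg and Δp in Pa (1 kg/m² of water = 1 mm).
Layer 101.5–68 kPa: Δp = 335 hPa = 33500 Pa, q̄ = 0.00243 kg/kg → 0.00243 × 33500 / 9.8 = 8.31 mm
Layer 68–53 kPa: Δp = 150 hPa = 15000 Pa, q̄ = 0.00108 kg/kg → 0.00108 × 15000 / 9.8 = 1.65 mm
Layer 53–30 kPa: Δp = 230 hPa = 23000 Pa, q̄ = 0.000412 kg/kg → 0.000412 × 23000 / 9.8 = 0.97 mm
PW = 8.31 + 1.65 + 0.97 = 10.93 ≈ 10.9 mm.

PW ≈ 10.9 mm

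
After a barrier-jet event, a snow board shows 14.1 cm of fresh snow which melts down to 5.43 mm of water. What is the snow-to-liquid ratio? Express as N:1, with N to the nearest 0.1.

Ratio = snow depth / SWE = 141 mm / 5.43 mm = 26.0, i.e. 26.0:1.

ratio ≈ 26.0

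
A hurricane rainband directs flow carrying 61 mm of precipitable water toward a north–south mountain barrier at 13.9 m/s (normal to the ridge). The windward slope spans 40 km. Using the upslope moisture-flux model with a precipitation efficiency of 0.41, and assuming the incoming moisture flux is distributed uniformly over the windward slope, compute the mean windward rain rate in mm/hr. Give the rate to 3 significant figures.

R ≈ 31.3 mm/hr

Incoming column moisture flux per unit ridge length: F = V × PW = 13.9 × 61 = 847.9 mm·m/s.
Spread over the 40 km slope with efficiency ε = 0.41: R = ε·F/W = 0.41 × 847.9 / 40000 m = 8.691e-03 mm/s.
R = 8.691e-03 × 3600 = 31.3 mm/hr.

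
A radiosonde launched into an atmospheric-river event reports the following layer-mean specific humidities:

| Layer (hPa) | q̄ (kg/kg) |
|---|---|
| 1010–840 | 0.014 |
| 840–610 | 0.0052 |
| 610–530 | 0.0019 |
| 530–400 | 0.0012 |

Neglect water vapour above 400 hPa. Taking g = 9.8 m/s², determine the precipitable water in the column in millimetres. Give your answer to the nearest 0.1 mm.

Precipitable water is the column-integrated vapour mass per unit area: PW = (1/g) Σ q̄ Δp, with q in kg/kg and Δp in Pa (1 kg/m² of water = 1 mm).
Layer 1010–840 hPa: Δp = 170 hPa = 17000 Pa, q̄ = 0.014 kg/kg → 0.014 × 17000 / 9.8 = 24.29 mm
Layer 840–610 hPa: Δp = 230 hPa = 23000 Pa, q̄ = 0.0052 kg/kg → 0.0052 × 23000 / 9.8 = 12.20 mm
Layer 610–530 hPa: Δp = 80 hPa = 8000 Pa, q̄ = 0.0019 kg/kg → 0.0019 × 8000 / 9.8 = 1.55 mm
Layer 530–400 hPa: Δp = 130 hPa = 13000 Pa, q̄ = 0.0012 kg/kg → 0.0012 × 13000 / 9.8 = 1.59 mm
PW = 24.29 + 12.20 + 1.55 + 1.59 = 39.63 ≈ 39.6 mm.

PW ≈ 39.6 mm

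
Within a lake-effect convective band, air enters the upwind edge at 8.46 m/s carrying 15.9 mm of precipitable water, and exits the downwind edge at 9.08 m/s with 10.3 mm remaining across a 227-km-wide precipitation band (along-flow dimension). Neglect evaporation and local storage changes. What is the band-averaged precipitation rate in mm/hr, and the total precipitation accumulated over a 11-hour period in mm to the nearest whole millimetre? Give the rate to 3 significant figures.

Column moisture flux per unit crosswind length is F = V × PW.
Inflow: F_in = 8.46 × 15.9 = 134.514 mm·m/s
Outflow: F_out = 9.08 × 10.3 = 93.524 mm·m/s
Steady-state rate R = (F_in − F_out)/L = (134.514 − 93.524) / 227000 m = 1.806e-04 mm/s.
R = 1.806e-04 × 3600 = 0.650 mm/hr.
Over 11 h: total = 0.650 × 11 = 7.15 ≈ 7 mm.

R ≈ 0.650 mm/hr; total ≈ 7 mm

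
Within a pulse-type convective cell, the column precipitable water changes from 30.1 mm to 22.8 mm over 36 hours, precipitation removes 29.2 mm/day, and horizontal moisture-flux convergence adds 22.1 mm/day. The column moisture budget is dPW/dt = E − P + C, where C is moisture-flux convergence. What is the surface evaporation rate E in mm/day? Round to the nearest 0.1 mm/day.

dPW/dt = (22.8 − 30.1) mm / (36/24 day) = -4.867 mm/day.
E = dPW/dt + P − C = (-4.867) + 29.2 − (22.1) = 2.2 mm/day.

E ≈ 2.2 mm/day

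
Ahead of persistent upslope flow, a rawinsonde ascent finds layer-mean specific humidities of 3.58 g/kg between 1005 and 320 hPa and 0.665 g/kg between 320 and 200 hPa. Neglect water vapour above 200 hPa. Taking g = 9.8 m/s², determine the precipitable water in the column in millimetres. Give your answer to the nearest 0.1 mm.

Precipitable water is the column-integrated vapour mass per unit area: PW = (1/g) Σ q̄ Δp, with q in kg/kg and Δp in Pa (1 kg/m² of water = 1 mm).
Layer 1005–320 hPa: Δp = 685 hPa = 68500 Pa, q̄ = 0.00358 kg/kg → 0.00358 × 68500 / 9.8 = 25.02 mm
Layer 320–200 hPa: Δp = 120 hPa = 12000 Pa, q̄ = 0.000665 kg/kg → 0.000665 × 12000 / 9.8 = 0.81 mm
PW = 25.02 + 0.81 = 25.83 ≈ 25.8 mm.

PW ≈ 25.8 mm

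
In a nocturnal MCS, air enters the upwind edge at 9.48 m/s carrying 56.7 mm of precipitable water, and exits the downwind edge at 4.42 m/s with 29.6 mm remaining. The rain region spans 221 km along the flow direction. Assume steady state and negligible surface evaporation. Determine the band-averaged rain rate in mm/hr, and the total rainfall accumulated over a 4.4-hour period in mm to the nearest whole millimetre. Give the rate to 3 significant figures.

Column moisture flux per unit crosswind length is F = V × PW.
Inflow: F_in = 9.48 × 56.7 = 537.516 mm·m/s
Outflow: F_out = 4.42 × 29.6 = 130.832 mm·m/s
Steady-state rate R = (F_in − F_out)/L = (537.516 − 130.832) / 221000 m = 1.840e-03 mm/s.
R = 1.840e-03 × 3600 = 6.62 mm/hr.
Over 4.4 h: total = 6.62 × 4.4 = 29.128 ≈ 29 mm.

R ≈ 6.62 mm/hr; total ≈ 29 mm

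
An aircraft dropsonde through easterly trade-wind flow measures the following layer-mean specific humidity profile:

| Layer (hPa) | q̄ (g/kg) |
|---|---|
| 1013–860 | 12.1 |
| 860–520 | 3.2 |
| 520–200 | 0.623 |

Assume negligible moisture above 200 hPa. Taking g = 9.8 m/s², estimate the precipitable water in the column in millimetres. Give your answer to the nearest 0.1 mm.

PW ≈ 32.0 mm

Precipitable water is the column-integrated vapour mass per unit area: PW = (1/g) Σ q̄ Δp, with q in kg/kg and Δp in Pa (1 kg/m² of water = 1 mm).
Layer 1013–860 hPa: Δp = 153 hPa = 15300 Pa, q̄ = 0.0121 kg/kg → 0.0121 × 15300 / 9.8 = 18.89 mm
Layer 860–520 hPa: Δp = 340 hPa = 34000 Pa, q̄ = 0.0032 kg/kg → 0.0032 × 34000 / 9.8 = 11.10 mm
Layer 520–200 hPa: Δp = 320 hPa = 32000 Pa, q̄ = 0.000623 kg/kg → 0.000623 × 32000 / 9.8 = 2.03 mm
PW = 18.89 + 11.10 + 2.03 = 32.02 ≈ 32.0 mm.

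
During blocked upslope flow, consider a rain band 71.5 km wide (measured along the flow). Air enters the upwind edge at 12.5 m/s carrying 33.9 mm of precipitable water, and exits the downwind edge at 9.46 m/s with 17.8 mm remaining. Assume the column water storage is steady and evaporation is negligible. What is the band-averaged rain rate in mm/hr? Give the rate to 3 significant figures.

R ≈ 12.9 mm/hr

Column moisture flux per unit crosswind length is F = V × PW.
Inflow: F_in = 12.5 × 33.9 = 423.75 mm·m/s
Outflow: F_out = 9.46 × 17.8 = 168.388 mm·m/s
Steady-state rate R = (F_in − F_out)/L = (423.75 − 168.388) / 71500 m = 3.571e-03 mm/s.
R = 3.571e-03 × 3600 = 12.9 mm/hr.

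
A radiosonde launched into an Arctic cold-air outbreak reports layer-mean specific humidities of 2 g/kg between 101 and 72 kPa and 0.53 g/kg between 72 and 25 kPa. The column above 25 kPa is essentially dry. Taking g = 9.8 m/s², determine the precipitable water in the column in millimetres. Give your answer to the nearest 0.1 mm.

Precipitable water is the column-integrated vapour mass per unit area: PW = (1/g) Σ q̄ Δp, with q in kg/kg and Δp in Pa (1 kg/m² of water = 1 mm).
Layer 101–72 kPa: Δp = 290 hPa = 29000 Pa, q̄ = 0.002 kg/kg → 0.002 × 29000 / 9.8 = 5.92 mm
Layer 72–25 kPa: Δp = 470 hPa = 47000 Pa, q̄ = 0.00053 kg/kg → 0.00053 × 47000 / 9.8 = 2.54 mm
PW = 5.92 + 2.54 = 8.46 ≈ 8.5 mm.

PW ≈ 8.5 mm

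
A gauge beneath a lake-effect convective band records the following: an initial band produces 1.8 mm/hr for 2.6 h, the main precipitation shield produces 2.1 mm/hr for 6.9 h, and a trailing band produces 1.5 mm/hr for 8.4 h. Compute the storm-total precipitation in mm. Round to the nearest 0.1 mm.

Total = Σ Rᵢ Δtᵢ = 1.8 × 2.6 + 2.1 × 6.9 + 1.5 × 8.4
      = 4.68 + 14.49 + 12.6 = 31.8 mm.

total ≈ 31.8 mm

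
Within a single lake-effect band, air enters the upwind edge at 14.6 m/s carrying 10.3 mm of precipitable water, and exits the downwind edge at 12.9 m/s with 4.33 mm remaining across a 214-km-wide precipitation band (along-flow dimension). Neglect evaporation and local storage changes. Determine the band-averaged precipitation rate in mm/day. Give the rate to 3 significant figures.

R ≈ 38.2 mm/day

Column moisture flux per unit crosswind length is F = V × PW.
Inflow: F_in = 14.6 × 10.3 = 150.38 mm·m/s
Outflow: F_out = 12.9 × 4.33 = 55.857 mm·m/s
Steady-state rate R = (F_in − F_out)/L = (150.38 − 55.857) / 214000 m = 4.417e-04 mm/s.
R = 4.417e-04 × 3600 × 24 = 38.2 mm/day.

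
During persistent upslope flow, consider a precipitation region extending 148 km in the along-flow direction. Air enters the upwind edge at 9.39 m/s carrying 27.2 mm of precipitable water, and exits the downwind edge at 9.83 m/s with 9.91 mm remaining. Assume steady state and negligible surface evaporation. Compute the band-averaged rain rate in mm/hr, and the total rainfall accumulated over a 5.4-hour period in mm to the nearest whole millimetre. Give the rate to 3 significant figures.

R ≈ 3.84 mm/hr; total ≈ 21 mm

Column moisture flux per unit crosswind length is F = V × PW.
Inflow: F_in = 9.39 × 27.2 = 255.408 mm·m/s
Outflow: F_out = 9.83 × 9.91 = 97.4153 mm·m/s
Steady-state rate R = (F_in − F_out)/L = (255.408 − 97.4153) / 148000 m = 1.068e-03 mm/s.
R = 1.068e-03 × 3600 = 3.84 mm/hr.
Over 5.4 h: total = 3.84 × 5.4 = 20.736 ≈ 21 mm.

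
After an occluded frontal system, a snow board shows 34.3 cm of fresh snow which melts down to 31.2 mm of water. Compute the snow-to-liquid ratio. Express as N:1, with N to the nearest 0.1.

ratio ≈ 11.0

Ratio = snow depth / SWE = 343 mm / 31.2 mm = 11.0, i.e. 11.0:1.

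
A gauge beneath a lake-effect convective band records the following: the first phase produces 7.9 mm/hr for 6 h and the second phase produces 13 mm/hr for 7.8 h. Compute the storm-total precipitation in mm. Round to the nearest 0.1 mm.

total ≈ 148.8 mm

Total = Σ Rᵢ Δtᵢ = 7.9 × 6 + 13 × 7.8
      = 47.4 + 101.4 = 148.8 mm.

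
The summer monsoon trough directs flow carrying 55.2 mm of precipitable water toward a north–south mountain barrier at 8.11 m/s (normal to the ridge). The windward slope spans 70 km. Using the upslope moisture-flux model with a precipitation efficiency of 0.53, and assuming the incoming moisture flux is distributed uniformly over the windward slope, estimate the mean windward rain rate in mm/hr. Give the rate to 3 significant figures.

R ≈ 12.2 mm/hr

Incoming column moisture flux per unit ridge length: F = V × PW = 8.11 × 55.2 = 447.672 mm·m/s.
Spread over the 70 km slope with efficiency ε = 0.53: R = ε·F/W = 0.53 × 447.672 / 70000 m = 3.390e-03 mm/s.
R = 3.390e-03 × 3600 = 12.2 mm/hr.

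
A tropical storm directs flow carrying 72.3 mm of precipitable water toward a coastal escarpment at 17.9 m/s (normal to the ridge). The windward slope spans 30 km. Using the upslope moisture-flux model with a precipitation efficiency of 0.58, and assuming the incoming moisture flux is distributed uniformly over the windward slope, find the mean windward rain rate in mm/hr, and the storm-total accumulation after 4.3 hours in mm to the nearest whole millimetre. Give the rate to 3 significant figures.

Incoming column moisture flux per unit ridge length: F = V × PW = 17.9 × 72.3 = 1294.17 mm·m/s.
Spread over the 30 km slope with efficiency ε = 0.58: R = ε·F/W = 0.58 × 1294.17 / 30000 m = 2.502e-02 mm/s.
R = 2.502e-02 × 3600 = 90.1 mm/hr.
Over 4.3 h: total = 90.1 × 4.3 = 387.43 ≈ 387 mm.

R ≈ 90.1 mm/hr; total ≈ 387 mm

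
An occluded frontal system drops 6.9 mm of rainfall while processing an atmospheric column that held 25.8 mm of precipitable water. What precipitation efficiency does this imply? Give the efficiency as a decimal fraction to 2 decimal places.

ε ≈ 0.27

ε = rainfall / PW = 6.9 / 25.8 = 0.27.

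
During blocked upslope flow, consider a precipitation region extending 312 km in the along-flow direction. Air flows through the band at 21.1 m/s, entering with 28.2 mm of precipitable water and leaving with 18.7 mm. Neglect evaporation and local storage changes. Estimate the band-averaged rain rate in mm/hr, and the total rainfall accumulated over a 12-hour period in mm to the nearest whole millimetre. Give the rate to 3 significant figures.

R ≈ 2.31 mm/hr; total ≈ 28 mm

Column moisture flux per unit crosswind length is F = V × PW.
Inflow: F_in = 21.1 × 28.2 = 595.02 mm·m/s
Outflow: F_out = 21.1 × 18.7 = 394.57 mm·m/s
Steady-state rate R = (F_in − F_out)/L = (595.02 − 394.57) / 312000 m = 6.425e-04 mm/s.
R = 6.425e-04 × 3600 = 2.31 mm/hr.
Over 12 h: total = 2.31 × 12 = 27.72 ≈ 28 mm.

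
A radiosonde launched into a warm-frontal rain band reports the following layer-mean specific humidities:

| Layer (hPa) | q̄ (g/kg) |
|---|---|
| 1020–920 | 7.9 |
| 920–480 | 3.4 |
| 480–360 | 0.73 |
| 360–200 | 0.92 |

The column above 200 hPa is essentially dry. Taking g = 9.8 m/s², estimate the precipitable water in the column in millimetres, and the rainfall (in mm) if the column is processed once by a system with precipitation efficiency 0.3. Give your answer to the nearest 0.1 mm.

Precipitable water is the column-integrated vapour mass per unit area: PW = (1/g) Σ q̄ Δp, with q in kg/kg and Δp in Pa (1 kg/m² of water = 1 mm).
Layer 1020–920 hPa: Δp = 100 hPa = 10000 Pa, q̄ = 0.0079 kg/kg → 0.0079 × 10000 / 9.8 = 8.06 mm
Layer 920–480 hPa: Δp = 440 hPa = 44000 Pa, q̄ = 0.0034 kg/kg → 0.0034 × 44000 / 9.8 = 15.27 mm
Layer 480–360 hPa: Δp = 120 hPa = 12000 Pa, q̄ = 0.00073 kg/kg → 0.00073 × 12000 / 9.8 = 0.89 mm
Layer 360–200 hPa: Δp = 160 hPa = 16000 Pa, q̄ = 0.00092 kg/kg → 0.00092 × 16000 / 9.8 = 1.50 mm
PW = 8.06 + 15.27 + 0.89 + 1.50 = 25.72 ≈ 25.7 mm.
Rainfall = ε × PW = 0.3 × 25.7 = 7.7 mm.

PW ≈ 25.7 mm; rainfall ≈ 7.7 mm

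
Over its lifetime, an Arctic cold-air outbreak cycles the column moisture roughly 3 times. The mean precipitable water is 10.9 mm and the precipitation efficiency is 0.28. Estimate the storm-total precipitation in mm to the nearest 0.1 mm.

Each cycle deposits ε × PW = 0.28 × 10.9 = 3.052 mm.
Over 3 cycles: 3 × 3.052 = 9.2 mm.

precipitation ≈ 9.2 mm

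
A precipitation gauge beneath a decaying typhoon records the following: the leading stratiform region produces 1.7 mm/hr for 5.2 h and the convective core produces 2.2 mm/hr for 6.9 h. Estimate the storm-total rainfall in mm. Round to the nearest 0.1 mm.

Total = Σ Rᵢ Δtᵢ = 1.7 × 5.2 + 2.2 × 6.9
      = 8.84 + 15.18 = 24.0 mm.

total ≈ 24.0 mm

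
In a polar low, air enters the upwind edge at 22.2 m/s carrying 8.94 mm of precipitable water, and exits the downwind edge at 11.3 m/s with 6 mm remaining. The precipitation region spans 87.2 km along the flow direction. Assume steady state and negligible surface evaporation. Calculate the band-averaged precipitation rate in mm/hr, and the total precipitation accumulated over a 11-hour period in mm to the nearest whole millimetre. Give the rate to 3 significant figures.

R ≈ 5.39 mm/hr; total ≈ 59 mm

Column moisture flux per unit crosswind length is F = V × PW.
Inflow: F_in = 22.2 × 8.94 = 198.468 mm·m/s
Outflow: F_out = 11.3 × 6 = 67.8 mm·m/s
Steady-state rate R = (F_in − F_out)/L = (198.468 − 67.8) / 87200 m = 1.498e-03 mm/s.
R = 1.498e-03 × 3600 = 5.39 mm/hr.
Over 11 h: total = 5.39 × 11 = 59.29 ≈ 59 mm.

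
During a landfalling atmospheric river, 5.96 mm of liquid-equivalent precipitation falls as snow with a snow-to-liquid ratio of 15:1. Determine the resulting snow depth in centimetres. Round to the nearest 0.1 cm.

snow depth ≈ 8.9 cm

Snow depth = liquid × ratio = 5.96 mm × 15 = 89.4 mm = 8.9 cm.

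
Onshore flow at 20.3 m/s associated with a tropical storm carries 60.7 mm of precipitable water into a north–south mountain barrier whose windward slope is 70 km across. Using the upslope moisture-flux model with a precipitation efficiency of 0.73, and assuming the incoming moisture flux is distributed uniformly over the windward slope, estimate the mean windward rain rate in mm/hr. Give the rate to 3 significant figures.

Incoming column moisture flux per unit ridge length: F = V × PW = 20.3 × 60.7 = 1232.21 mm·m/s.
Spread over the 70 km slope with efficiency ε = 0.73: R = ε·F/W = 0.73 × 1232.21 / 70000 m = 1.285e-02 mm/s.
R = 1.285e-02 × 3600 = 46.3 mm/hr.

R ≈ 46.3 mm/hr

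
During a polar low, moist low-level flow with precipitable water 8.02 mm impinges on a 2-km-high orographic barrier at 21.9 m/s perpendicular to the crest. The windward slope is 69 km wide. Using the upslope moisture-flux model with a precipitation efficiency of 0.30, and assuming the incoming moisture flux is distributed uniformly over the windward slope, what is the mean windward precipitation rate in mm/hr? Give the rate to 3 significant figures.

R ≈ 2.75 mm/hr

Incoming column moisture flux per unit ridge length: F = V × PW = 21.9 × 8.02 = 175.638 mm·m/s.
Spread over the 69 km slope with efficiency ε = 0.30: R = ε·F/W = 0.30 × 175.638 / 69000 m = 7.636e-04 mm/s.
R = 7.636e-04 × 3600 = 2.75 mm/hr.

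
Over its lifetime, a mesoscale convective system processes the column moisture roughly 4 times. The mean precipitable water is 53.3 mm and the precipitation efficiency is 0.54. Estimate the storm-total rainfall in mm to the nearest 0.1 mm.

rainfall ≈ 115.1 mm

Each cycle deposits ε × PW = 0.54 × 53.3 = 28.782 mm.
Over 4 cycles: 4 × 28.782 = 115.1 mm.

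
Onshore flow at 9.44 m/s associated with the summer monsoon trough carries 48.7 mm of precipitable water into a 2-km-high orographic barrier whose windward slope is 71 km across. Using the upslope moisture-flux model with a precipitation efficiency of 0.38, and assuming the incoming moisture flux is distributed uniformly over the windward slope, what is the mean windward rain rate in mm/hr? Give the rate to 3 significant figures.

Incoming column moisture flux per unit ridge length: F = V × PW = 9.44 × 48.7 = 459.728 mm·m/s.
Spread over the 71 km slope with efficiency ε = 0.38: R = ε·F/W = 0.38 × 459.728 / 71000 m = 2.461e-03 mm/s.
R = 2.461e-03 × 3600 = 8.86 mm/hr.

R ≈ 8.86 mm/hr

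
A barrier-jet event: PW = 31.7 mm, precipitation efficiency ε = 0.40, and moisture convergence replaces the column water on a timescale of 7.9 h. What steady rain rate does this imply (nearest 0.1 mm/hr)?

Each overturning extracts ε × PW = 0.40 × 31.7 = 12.68 mm.
Rate = ε·PW / τ = 12.68 / 7.9 h = 1.6 mm/hr.

R ≈ 1.6 mm/hr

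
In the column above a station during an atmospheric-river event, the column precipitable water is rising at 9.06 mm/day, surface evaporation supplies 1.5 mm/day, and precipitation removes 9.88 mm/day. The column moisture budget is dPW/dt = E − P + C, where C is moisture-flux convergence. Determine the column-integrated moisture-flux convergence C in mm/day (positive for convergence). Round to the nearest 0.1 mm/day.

C ≈ 17.4 mm/day

dPW/dt = +9.06 mm/day.
C = dPW/dt − E + P = (+9.06) − 1.5 + 9.88 = 17.4 mm/day.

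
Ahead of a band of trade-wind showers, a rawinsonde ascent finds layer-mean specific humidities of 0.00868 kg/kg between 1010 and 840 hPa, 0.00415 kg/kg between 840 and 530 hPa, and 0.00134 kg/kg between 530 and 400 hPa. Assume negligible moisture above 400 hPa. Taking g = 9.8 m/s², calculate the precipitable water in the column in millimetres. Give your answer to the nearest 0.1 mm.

PW ≈ 30.0 mm

Precipitable water is the column-integrated vapour mass per unit area: PW = (1/g) Σ q̄ Δp, with q in kg/kg and Δp in Pa (1 kg/m² of water = 1 mm).
Layer 1010–840 hPa: Δp = 170 hPa = 17000 Pa, q̄ = 0.00868 kg/kg → 0.00868 × 17000 / 9.8 = 15.06 mm
Layer 840–530 hPa: Δp = 310 hPa = 31000 Pa, q̄ = 0.00415 kg/kg → 0.00415 × 31000 / 9.8 = 13.13 mm
Layer 530–400 hPa: Δp = 130 hPa = 13000 Pa, q̄ = 0.00134 kg/kg → 0.00134 × 13000 / 9.8 = 1.78 mm
PW = 15.06 + 13.13 + 1.78 = 29.97 ≈ 30.0 mm.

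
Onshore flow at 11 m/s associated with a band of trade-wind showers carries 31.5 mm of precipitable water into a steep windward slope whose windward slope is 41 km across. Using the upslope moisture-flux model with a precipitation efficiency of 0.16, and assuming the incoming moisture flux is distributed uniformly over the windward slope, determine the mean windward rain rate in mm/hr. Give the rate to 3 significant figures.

R ≈ 4.87 mm/hr

Incoming column moisture flux per unit ridge length: F = V × PW = 11 × 31.5 = 346.5 mm·m/s.
Spread over the 41 km slope with efficiency ε = 0.16: R = ε·F/W = 0.16 × 346.5 / 41000 m = 1.352e-03 mm/s.
R = 1.352e-03 × 3600 = 4.87 mm/hr.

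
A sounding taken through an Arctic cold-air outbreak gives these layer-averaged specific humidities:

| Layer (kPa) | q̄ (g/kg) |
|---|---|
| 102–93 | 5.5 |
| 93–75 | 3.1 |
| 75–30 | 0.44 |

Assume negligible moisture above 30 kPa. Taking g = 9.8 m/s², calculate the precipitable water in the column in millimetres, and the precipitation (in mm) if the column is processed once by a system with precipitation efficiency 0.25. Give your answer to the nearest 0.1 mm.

PW ≈ 12.8 mm; precipitation ≈ 3.2 mm

Precipitable water is the column-integrated vapour mass per unit area: PW = (1/g) Σ q̄ Δp, with q in kg/kg and Δp in Pa (1 kg/m² of water = 1 mm).
Layer 102–93 kPa: Δp = 90 hPa = 9000 Pa, q̄ = 0.0055 kg/kg → 0.0055 × 9000 / 9.8 = 5.05 mm
Layer 93–75 kPa: Δp = 180 hPa = 18000 Pa, q̄ = 0.0031 kg/kg → 0.0031 × 18000 / 9.8 = 5.69 mm
Layer 75–30 kPa: Δp = 450 hPa = 45000 Pa, q̄ = 0.00044 kg/kg → 0.00044 × 45000 / 9.8 = 2.02 mm
PW = 5.05 + 5.69 + 2.02 = 12.76 ≈ 12.8 mm.
Precipitation = ε × PW = 0.25 × 12.8 = 3.2 mm.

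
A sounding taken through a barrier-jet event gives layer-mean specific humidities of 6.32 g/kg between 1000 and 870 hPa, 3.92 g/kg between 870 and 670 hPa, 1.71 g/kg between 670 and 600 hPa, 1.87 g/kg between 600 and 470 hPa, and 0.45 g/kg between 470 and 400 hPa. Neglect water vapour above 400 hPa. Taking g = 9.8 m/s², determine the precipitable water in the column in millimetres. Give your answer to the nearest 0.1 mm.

PW ≈ 20.4 mm

Precipitable water is the column-integrated vapour mass per unit area: PW = (1/g) Σ q̄ Δp, with q in kg/kg and Δp in Pa (1 kg/m² of water = 1 mm).
Layer 1000–870 hPa: Δp = 130 hPa = 13000 Pa, q̄ = 0.00632 kg/kg → 0.00632 × 13000 / 9.8 = 8.38 mm
Layer 870–670 hPa: Δp = 200 hPa = 20000 Pa, q̄ = 0.00392 kg/kg → 0.00392 × 20000 / 9.8 = 8.00 mm
Layer 670–600 hPa: Δp = 70 hPa = 7000 Pa, q̄ = 0.00171 kg/kg → 0.00171 × 7000 / 9.8 = 1.22 mm
Layer 600–470 hPa: Δp = 130 hPa = 13000 Pa, q̄ = 0.00187 kg/kg → 0.00187 × 13000 / 9.8 = 2.48 mm
Layer 470–400 hPa: Δp = 70 hPa = 7000 Pa, q̄ = 0.00045 kg/kg → 0.00045 × 7000 / 9.8 = 0.32 mm
PW = 8.38 + 8.00 + 1.22 + 2.48 + 0.32 = 20.40 ≈ 20.4 mm.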